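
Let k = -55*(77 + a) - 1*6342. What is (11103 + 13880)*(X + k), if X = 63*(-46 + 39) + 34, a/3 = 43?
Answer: -451667657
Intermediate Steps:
a = 129 (a = 3*43 = 129)
X = -407 (X = 63*(-7) + 34 = -441 + 34 = -407)
k = -17672 (k = -55*(77 + 129) - 1*6342 = -55*206 - 6342 = -11330 - 6342 = -17672)
(11103 + 13880)*(X + k) = (11103 + 13880)*(-407 - 17672) = 24983*(-18079) = -451667657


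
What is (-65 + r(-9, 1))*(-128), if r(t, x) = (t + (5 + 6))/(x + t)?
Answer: 8352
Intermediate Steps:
r(t, x) = (11 + t)/(t + x) (r(t, x) = (t + 11)/(t + x) = (11 + t)/(t + x))
(-65 + r(-9, 1))*(-128) = (-65 + (11 - 9)/(-9 + 1))*(-128) = (-65 + 2/(-8))*(-128) = (-65 - ⅛*2)*(-128) = (-65 - ¼)*(-128) = -261/4*(-128) = 8352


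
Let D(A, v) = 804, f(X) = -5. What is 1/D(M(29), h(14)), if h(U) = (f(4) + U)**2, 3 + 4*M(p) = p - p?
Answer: 1/804 ≈ 0.0012438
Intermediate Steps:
M(p) = -3/4 (M(p) = -3/4 + (p - p)/4 = -3/4 + (1/4)*0 = -3/4 + 0 = -3/4)
h(U) = (-5 + U)**2
1/D(M(29), h(14)) = 1/804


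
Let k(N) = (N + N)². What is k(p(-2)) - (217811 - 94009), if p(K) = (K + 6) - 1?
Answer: -123766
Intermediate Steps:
p(K) = 5 + K (p(K) = (6 + K) - 1 = 5 + K)
k(N) = 4*N² (k(N) = (2*N)² = 4*N²)
k(p(-2)) - (217811 - 94009) = 4*(5 - 2)² - (217811 - 94009) = 4*3² - 1*123802 = 4*9 - 123802 = 36 - 123802 = -123766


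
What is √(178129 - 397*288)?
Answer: √63793 ≈ 252.57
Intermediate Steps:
√(178129 - 397*288) = √(178129 - 114336) = √63793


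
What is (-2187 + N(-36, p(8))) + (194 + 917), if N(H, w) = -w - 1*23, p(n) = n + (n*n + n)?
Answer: -1179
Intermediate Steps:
p(n) = n² + 2*n (p(n) = n + (n² + n) = n + (n + n²) = n² + 2*n)
N(H, w) = -23 - w (N(H, w) = -w - 23 = -23 - w)
(-2187 + N(-36, p(8))) + (194 + 917) = (-2187 + (-23 - 8*(2 + 8))) + (194 + 917) = (-2187 + (-23 - 8*10)) + 1111 = (-2187 + (-23 - 1*80)) + 1111 = (-2187 + (-23 - 80)) + 1111 = (-2187 - 103) + 1111 = -2290 + 1111 = -1179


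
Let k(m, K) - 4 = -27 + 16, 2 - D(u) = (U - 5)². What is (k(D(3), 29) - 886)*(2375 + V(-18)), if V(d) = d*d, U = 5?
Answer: -2410207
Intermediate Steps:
D(u) = 2 (D(u) = 2 - (5 - 5)² = 2 - 1*0² = 2 - 1*0 = 2 + 0 = 2)
V(d) = d²
k(m, K) = -7 (k(m, K) = 4 + (-27 + 16) = 4 - 11 = -7)
(k(D(3), 29) - 886)*(2375 + V(-18)) = (-7 - 886)*(2375 + (-18)²) = -893*(2375 + 324) = -893*2699 = -2410207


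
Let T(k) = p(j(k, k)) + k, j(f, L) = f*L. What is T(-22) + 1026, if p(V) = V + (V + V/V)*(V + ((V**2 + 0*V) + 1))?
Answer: 113850873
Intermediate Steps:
j(f, L) = L*f
p(V) = V + (1 + V)*(1 + V + V**2) (p(V) = V + (V + 1)*(V + ((V**2 + 0) + 1)) = V + (1 + V)*(V + (V**2 + 1)) = V + (1 + V)*(V + (1 + V**2)) = V + (1 + V)*(1 + V + V**2))
T(k) = 1 + k + k**6 + 2*k**4 + 3*k**2 (T(k) = (1 + (k*k)**3 + 2*(k*k)**2 + 3*(k*k)) + k = (1 + (k**2)**3 + 2*(k**2)**2 + 3*k**2) + k = (1 + k**6 + 2*k**4 + 3*k**2) + k = 1 + k + k**6 + 2*k**4 + 3*k**2)
T(-22) + 1026 = (1 - 22 + (-22)**6 + 2*(-22)**4 + 3*(-22)**2) + 1026 = (1 - 22 + 113379904 + 2*234256 + 3*484) + 1026 = (1 - 22 + 113379904 + 468512 + 1452) + 1026 = 113849847 + 1026 = 113850873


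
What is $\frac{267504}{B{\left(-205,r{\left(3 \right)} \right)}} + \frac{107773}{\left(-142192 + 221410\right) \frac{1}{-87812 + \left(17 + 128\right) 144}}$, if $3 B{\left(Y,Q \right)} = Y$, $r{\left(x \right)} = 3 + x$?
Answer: $- \frac{771166597498}{8119845} \approx -94973.0$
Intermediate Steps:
$B{\left(Y,Q \right)} = \frac{Y}{3}$
$\frac{267504}{B{\left(-205,r{\left(3 \right)} \right)}} + \frac{107773}{\left(-142192 + 221410\right) \frac{1}{-87812 + \left(17 + 128\right) 144}} = \frac{267504}{\frac{1}{3} \left(-205\right)} + \frac{107773}{\left(-142192 + 221410\right) \frac{1}{-87812 + \left(17 + 128\right) 144}} = \frac{267504}{- \frac{205}{3}} + \frac{107773}{79218 \frac{1}{-87812 + 145 \cdot 144}} = 267504 \left(- \frac{3}{205}\right) + \frac{107773}{79218 \frac{1}{-87812 + 20880}} = - \frac{802512}{205} + \frac{107773}{79218 \frac{1}{-66932}} = - \frac{802512}{205} + \frac{107773}{79218 \left(- \frac{1}{66932}\right)} = - \frac{802512}{205} + \frac{107773}{- \frac{39609}{33466}} = - \frac{802512}{205} + 107773 \left(- \frac{33466}{39609}\right) = - \frac{802512}{205} - \frac{3606731218}{39609} = - \frac{771166597498}{8119845}$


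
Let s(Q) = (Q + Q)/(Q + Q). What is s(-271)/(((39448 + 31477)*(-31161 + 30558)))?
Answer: -1/42767775 ≈ -2.3382e-8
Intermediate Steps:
s(Q) = 1 (s(Q) = (2*Q)/((2*Q)) = (2*Q)*(1/(2*Q)) = 1)
s(-271)/(((39448 + 31477)*(-31161 + 30558))) = 1/((39448 + 31477)*(-31161 + 30558)) = 1/(70925*(-603)) = 1/(-42767775) = 1*(-1/42767775) = -1/42767775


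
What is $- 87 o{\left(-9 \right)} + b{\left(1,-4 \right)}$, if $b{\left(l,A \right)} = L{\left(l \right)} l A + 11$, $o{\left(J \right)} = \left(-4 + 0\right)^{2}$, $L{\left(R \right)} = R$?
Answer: $-1385$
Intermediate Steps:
$o{\left(J \right)} = 16$ ($o{\left(J \right)} = \left(-4\right)^{2} = 16$)
$b{\left(l,A \right)} = 11 + A l^{2}$ ($b{\left(l,A \right)} = l l A + 11 = l^{2} A + 11 = A l^{2} + 11 = 11 + A l^{2}$)
$- 87 o{\left(-9 \right)} + b{\left(1,-4 \right)} = \left(-87\right) 16 + \left(11 - 4 \cdot 1^{2}\right) = -1392 + \left(11 - 4\right) = -1392 + 7 = -1385$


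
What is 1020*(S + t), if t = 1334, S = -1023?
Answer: 317220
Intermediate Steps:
1020*(S + t) = 1020*(-1023 + 1334) = 1020*311 = 317220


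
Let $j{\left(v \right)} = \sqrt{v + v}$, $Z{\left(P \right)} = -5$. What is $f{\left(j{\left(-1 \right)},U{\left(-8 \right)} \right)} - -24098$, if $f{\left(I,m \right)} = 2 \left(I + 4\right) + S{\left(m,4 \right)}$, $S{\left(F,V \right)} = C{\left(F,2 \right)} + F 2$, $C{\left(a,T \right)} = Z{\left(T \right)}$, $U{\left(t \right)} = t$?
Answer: $24085 + 2 i \sqrt{2} \approx 24085.0 + 2.8284 i$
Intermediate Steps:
$C{\left(a,T \right)} = -5$
$S{\left(F,V \right)} = -5 + 2 F$ ($S{\left(F,V \right)} = -5 + F 2 = -5 + 2 F$)
$j{\left(v \right)} = \sqrt{2} \sqrt{v}$ ($j{\left(v \right)} = \sqrt{2 v} = \sqrt{2} \sqrt{v}$)
$f{\left(I,m \right)} = 3 + 2 I + 2 m$ ($f{\left(I,m \right)} = 2 \left(I + 4\right) + \left(-5 + 2 m\right) = 2 \left(4 + I\right) + \left(-5 + 2 m\right) = \left(8 + 2 I\right) + \left(-5 + 2 m\right) = 3 + 2 I + 2 m$)
$f{\left(j{\left(-1 \right)},U{\left(-8 \right)} \right)} - -24098 = \left(3 + 2 \sqrt{2} \sqrt{-1} + 2 \left(-8\right)\right) - -24098 = \left(3 + 2 \sqrt{2} i - 16\right) + 24098 = \left(3 + 2 i \sqrt{2} - 16\right) + 24098 = \left(-13 + 2 i \sqrt{2}\right) + 24098 = 24085 + 2 i \sqrt{2}$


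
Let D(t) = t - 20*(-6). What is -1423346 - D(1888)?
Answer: -1425354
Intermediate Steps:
D(t) = 120 + t (D(t) = t + 120 = 120 + t)
-1423346 - D(1888) = -1423346 - (120 + 1888) = -1423346 - 1*2008 = -1423346 - 2008 = -1425354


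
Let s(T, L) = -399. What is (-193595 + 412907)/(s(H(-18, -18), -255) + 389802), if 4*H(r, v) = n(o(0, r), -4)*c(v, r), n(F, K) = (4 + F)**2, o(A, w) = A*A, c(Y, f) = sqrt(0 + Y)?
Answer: 24368/43267 ≈ 0.56320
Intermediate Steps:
c(Y, f) = sqrt(Y)
o(A, w) = A**2
H(r, v) = 4*sqrt(v) (H(r, v) = ((4 + 0**2)**2*sqrt(v))/4 = ((4 + 0)**2*sqrt(v))/4 = (4**2*sqrt(v))/4 = (16*sqrt(v))/4 = 4*sqrt(v))
(-193595 + 412907)/(s(H(-18, -18), -255) + 389802) = (-193595 + 412907)/(-399 + 389802) = 219312/389403 = 219312*(1/389403) = 24368/43267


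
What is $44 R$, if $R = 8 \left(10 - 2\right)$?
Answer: $2816$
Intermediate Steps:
$R = 64$ ($R = 8 \cdot 8 = 64$)
$44 R = 44 \cdot 64 = 2816$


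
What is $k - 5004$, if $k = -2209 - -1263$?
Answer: $-5950$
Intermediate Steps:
$k = -946$ ($k = -2209 + 1263 = -946$)
$k - 5004 = -946 - 5004 = -5950$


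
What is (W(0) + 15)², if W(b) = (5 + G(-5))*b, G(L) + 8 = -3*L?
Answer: 225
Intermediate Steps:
G(L) = -8 - 3*L
W(b) = 12*b (W(b) = (5 + (-8 - 3*(-5)))*b = (5 + (-8 + 15))*b = (5 + 7)*b = 12*b)
(W(0) + 15)² = (12*0 + 15)² = (0 + 15)² = 15² = 225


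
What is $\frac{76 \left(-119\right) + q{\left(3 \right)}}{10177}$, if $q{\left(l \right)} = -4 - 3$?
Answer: $- \frac{9051}{10177} \approx -0.88936$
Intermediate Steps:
$q{\left(l \right)} = -7$
$\frac{76 \left(-119\right) + q{\left(3 \right)}}{10177} = \frac{76 \left(-119\right) - 7}{10177} = \left(-9044 - 7\right) \frac{1}{10177} = \left(-9051\right) \frac{1}{10177} = - \frac{9051}{10177}$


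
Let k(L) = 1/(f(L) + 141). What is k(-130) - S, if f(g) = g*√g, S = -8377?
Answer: 18570812278/2216881 + 130*I*√130/2216881 ≈ 8377.0 + 0.00066861*I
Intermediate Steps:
f(g) = g^(3/2)
k(L) = 1/(141 + L^(3/2)) (k(L) = 1/(L^(3/2) + 141) = 1/(141 + L^(3/2)))
k(-130) - S = 1/(141 + (-130)^(3/2)) - 1*(-8377) = 1/(141 - 130*I*√130) + 8377 = 8377 + 1/(141 - 130*I*√130)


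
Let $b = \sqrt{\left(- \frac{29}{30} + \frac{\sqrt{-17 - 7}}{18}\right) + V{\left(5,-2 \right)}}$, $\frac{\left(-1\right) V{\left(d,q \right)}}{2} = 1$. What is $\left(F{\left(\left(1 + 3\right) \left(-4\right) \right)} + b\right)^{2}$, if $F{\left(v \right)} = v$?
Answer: $\frac{\left(-480 + \sqrt{10} \sqrt{-267 + 10 i \sqrt{6}}\right)^{2}}{900} \approx 250.51 - 54.903 i$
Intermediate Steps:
$V{\left(d,q \right)} = -2$ ($V{\left(d,q \right)} = \left(-2\right) 1 = -2$)
$b = \sqrt{- \frac{89}{30} + \frac{i \sqrt{6}}{9}}$ ($b = \sqrt{\left(- \frac{29}{30} + \frac{\sqrt{-17 - 7}}{18}\right) - 2} = \sqrt{\left(\left(-29\right) \frac{1}{30} + \sqrt{-24} \cdot \frac{1}{18}\right) - 2} = \sqrt{\left(- \frac{29}{30} + 2 i \sqrt{6} \cdot \frac{1}{18}\right) - 2} = \sqrt{\left(- \frac{29}{30} + \frac{i \sqrt{6}}{9}\right) - 2} = \sqrt{- \frac{89}{30} + \frac{i \sqrt{6}}{9}} \approx 0.078925 + 1.7242 i$)
$\left(F{\left(\left(1 + 3\right) \left(-4\right) \right)} + b\right)^{2} = \left(\left(1 + 3\right) \left(-4\right) + \frac{\sqrt{-2670 + 100 i \sqrt{6}}}{30}\right)^{2} = \left(4 \left(-4\right) + \frac{\sqrt{-2670 + 100 i \sqrt{6}}}{30}\right)^{2} = \left(-16 + \frac{\sqrt{-2670 + 100 i \sqrt{6}}}{30}\right)^{2}$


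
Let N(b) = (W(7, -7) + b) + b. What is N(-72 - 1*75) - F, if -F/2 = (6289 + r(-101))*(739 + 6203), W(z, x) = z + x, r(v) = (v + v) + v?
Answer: 83109330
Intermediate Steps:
r(v) = 3*v (r(v) = 2*v + v = 3*v)
W(z, x) = x + z
N(b) = 2*b (N(b) = ((-7 + 7) + b) + b = (0 + b) + b = b + b = 2*b)
F = -83109624 (F = -2*(6289 + 3*(-101))*(739 + 6203) = -2*(6289 - 303)*6942 = -11972*6942 = -2*41554812 = -83109624)
N(-72 - 1*75) - F = 2*(-72 - 1*75) - 1*(-83109624) = 2*(-72 - 75) + 83109624 = 2*(-147) + 83109624 = -294 + 83109624 = 83109330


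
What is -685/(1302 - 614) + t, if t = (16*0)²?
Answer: -685/688 ≈ -0.99564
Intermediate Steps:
t = 0 (t = 0² = 0)
-685/(1302 - 614) + t = -685/(1302 - 614) + 0 = -685/688 + 0 = -685/688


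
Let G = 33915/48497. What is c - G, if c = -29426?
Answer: -1427106637/48497 ≈ -29427.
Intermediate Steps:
G = 33915/48497 (G = 33915*(1/48497) = 33915/48497 ≈ 0.69932)
c - G = -29426 - 1*33915/48497 = -29426 - 33915/48497 = -1427106637/48497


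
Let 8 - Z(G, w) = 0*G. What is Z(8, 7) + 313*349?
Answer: 109245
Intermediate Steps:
Z(G, w) = 8 (Z(G, w) = 8 - 0*G = 8 - 1*0 = 8 + 0 = 8)
Z(8, 7) + 313*349 = 8 + 313*349 = 8 + 109237 = 109245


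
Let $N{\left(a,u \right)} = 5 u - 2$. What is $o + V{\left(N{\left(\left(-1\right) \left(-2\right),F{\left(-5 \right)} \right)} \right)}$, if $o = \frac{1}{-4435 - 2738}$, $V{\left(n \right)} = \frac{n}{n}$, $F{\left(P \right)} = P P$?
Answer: $\frac{7172}{7173} \approx 0.99986$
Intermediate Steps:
$F{\left(P \right)} = P^{2}$
$N{\left(a,u \right)} = -2 + 5 u$
$V{\left(n \right)} = 1$
$o = - \frac{1}{7173}$ ($o = \frac{1}{-7173} = - \frac{1}{7173} \approx -0.00013941$)
$o + V{\left(N{\left(\left(-1\right) \left(-2\right),F{\left(-5 \right)} \right)} \right)} = - \frac{1}{7173} + 1 = \frac{7172}{7173}$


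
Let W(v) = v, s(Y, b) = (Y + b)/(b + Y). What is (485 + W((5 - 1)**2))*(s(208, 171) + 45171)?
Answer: 22631172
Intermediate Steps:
s(Y, b) = 1 (s(Y, b) = (Y + b)/(Y + b) = 1)
(485 + W((5 - 1)**2))*(s(208, 171) + 45171) = (485 + (5 - 1)**2)*(1 + 45171) = (485 + 4**2)*45172 = (485 + 16)*45172 = 501*45172 = 22631172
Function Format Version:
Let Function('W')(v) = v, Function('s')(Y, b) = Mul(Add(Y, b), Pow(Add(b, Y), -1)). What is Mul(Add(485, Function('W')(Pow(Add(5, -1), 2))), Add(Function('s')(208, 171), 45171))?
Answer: 22631172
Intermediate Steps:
Function('s')(Y, b) = 1 (Function('s')(Y, b) = Mul(Add(Y, b), Pow(Add(Y, b), -1)) = 1)
Mul(Add(485, Function('W')(Pow(Add(5, -1), 2))), Add(Function('s')(208, 171), 45171)) = Mul(Add(485, Pow(Add(5, -1), 2)), Add(1, 45171)) = Mul(Add(485, Pow(4, 2)), 45172) = Mul(Add(485, 16), 45172) = Mul(501, 45172) = 22631172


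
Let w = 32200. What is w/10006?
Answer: 16100/5003 ≈ 3.2181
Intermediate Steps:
w/10006 = 32200/10006 = 32200*(1/10006) = 16100/5003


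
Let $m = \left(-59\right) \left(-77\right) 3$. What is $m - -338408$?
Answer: $352037$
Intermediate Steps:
$m = 13629$ ($m = 4543 \cdot 3 = 13629$)
$m - -338408 = 13629 - -338408 = 13629 + 338408 = 352037$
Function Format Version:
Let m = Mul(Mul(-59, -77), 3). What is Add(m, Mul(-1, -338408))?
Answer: 352037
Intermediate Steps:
m = 13629 (m = Mul(4543, 3) = 13629)
Add(m, Mul(-1, -338408)) = Add(13629, Mul(-1, -338408)) = Add(13629, 338408) = 352037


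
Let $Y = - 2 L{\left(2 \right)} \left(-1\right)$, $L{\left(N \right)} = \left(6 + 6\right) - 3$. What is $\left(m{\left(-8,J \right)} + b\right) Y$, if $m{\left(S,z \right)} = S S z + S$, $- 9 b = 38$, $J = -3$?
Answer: $-3676$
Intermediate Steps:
$L{\left(N \right)} = 9$ ($L{\left(N \right)} = 12 - 3 = 9$)
$b = - \frac{38}{9}$ ($b = \left(- \frac{1}{9}\right) 38 = - \frac{38}{9} \approx -4.2222$)
$m{\left(S,z \right)} = S + z S^{2}$ ($m{\left(S,z \right)} = S^{2} z + S = z S^{2} + S = S + z S^{2}$)
$Y = 18$ ($Y = \left(-2\right) 9 \left(-1\right) = \left(-18\right) \left(-1\right) = 18$)
$\left(m{\left(-8,J \right)} + b\right) Y = \left(- 8 \left(1 - -24\right) - \frac{38}{9}\right) 18 = \left(- 8 \left(1 + 24\right) - \frac{38}{9}\right) 18 = \left(\left(-8\right) 25 - \frac{38}{9}\right) 18 = \left(-200 - \frac{38}{9}\right) 18 = \left(- \frac{1838}{9}\right) 18 = -3676$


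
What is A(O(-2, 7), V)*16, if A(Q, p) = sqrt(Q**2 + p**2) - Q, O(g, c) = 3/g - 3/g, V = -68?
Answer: 1088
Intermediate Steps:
O(g, c) = 0
A(O(-2, 7), V)*16 = (sqrt(0**2 + (-68)**2) - 1*0)*16 = (sqrt(0 + 4624) + 0)*16 = (sqrt(4624) + 0)*16 = (68 + 0)*16 = 68*16 = 1088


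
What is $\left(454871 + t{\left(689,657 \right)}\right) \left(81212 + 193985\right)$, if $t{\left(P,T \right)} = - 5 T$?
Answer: $124275112442$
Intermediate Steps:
$\left(454871 + t{\left(689,657 \right)}\right) \left(81212 + 193985\right) = \left(454871 - 3285\right) \left(81212 + 193985\right) = \left(454871 - 3285\right) 275197 = 451586 \cdot 275197 = 124275112442$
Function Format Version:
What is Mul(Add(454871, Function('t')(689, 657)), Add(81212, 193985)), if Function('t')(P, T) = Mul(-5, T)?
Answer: 124275112442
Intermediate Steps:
Mul(Add(454871, Function('t')(689, 657)), Add(81212, 193985)) = Mul(Add(454871, Mul(-5, 657)), Add(81212, 193985)) = Mul(Add(454871, -3285), 275197) = Mul(451586, 275197) = 124275112442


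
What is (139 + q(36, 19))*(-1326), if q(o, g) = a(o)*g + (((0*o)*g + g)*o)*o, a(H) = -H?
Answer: -31928754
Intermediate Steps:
q(o, g) = g*o² - g*o (q(o, g) = (-o)*g + (((0*o)*g + g)*o)*o = -g*o + ((0*g + g)*o)*o = -g*o + ((0 + g)*o)*o = -g*o + (g*o)*o = -g*o + g*o² = g*o² - g*o)
(139 + q(36, 19))*(-1326) = (139 + 19*36*(-1 + 36))*(-1326) = (139 + 19*36*35)*(-1326) = (139 + 23940)*(-1326) = 24079*(-1326) = -31928754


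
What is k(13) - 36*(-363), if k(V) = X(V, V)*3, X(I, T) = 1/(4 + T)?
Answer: 222159/17 ≈ 13068.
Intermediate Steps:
k(V) = 3/(4 + V)
k(13) - 36*(-363) = 3/(4 + 13) - 36*(-363) = 3/17 + 13068 = 222159/17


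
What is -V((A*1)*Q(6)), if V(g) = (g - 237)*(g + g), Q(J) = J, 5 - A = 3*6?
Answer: -49140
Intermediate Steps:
A = -13 (A = 5 - 3*6 = 5 - 1*18 = 5 - 18 = -13)
V(g) = 2*g*(-237 + g) (V(g) = (-237 + g)*(2*g) = 2*g*(-237 + g))
-V((A*1)*Q(6)) = -2*-13*1*6*(-237 - 13*1*6) = -2*(-13*6)*(-237 - 13*6) = -2*(-78)*(-237 - 78) = -2*(-78)*(-315) = -1*49140 = -49140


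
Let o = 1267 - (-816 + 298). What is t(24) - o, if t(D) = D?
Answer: -1761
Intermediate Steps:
o = 1785 (o = 1267 - 1*(-518) = 1267 + 518 = 1785)
t(24) - o = 24 - 1*1785 = 24 - 1785 = -1761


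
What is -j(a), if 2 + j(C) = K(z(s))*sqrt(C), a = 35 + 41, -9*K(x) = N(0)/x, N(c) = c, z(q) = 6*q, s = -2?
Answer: 2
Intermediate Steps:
K(x) = 0 (K(x) = -0/x = -1/9*0 = 0)
a = 76
j(C) = -2 (j(C) = -2 + 0*sqrt(C) = -2 + 0 = -2)
-j(a) = -1*(-2) = 2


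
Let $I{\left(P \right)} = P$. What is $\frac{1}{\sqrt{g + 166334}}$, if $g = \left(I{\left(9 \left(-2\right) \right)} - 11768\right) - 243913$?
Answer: $- \frac{i \sqrt{89365}}{89365} \approx - 0.0033452 i$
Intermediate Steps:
$g = -255699$ ($g = \left(9 \left(-2\right) - 11768\right) - 243913 = \left(-18 - 11768\right) - 243913 = -11786 - 243913 = -255699$)
$\frac{1}{\sqrt{g + 166334}} = \frac{1}{\sqrt{-255699 + 166334}} = \frac{1}{\sqrt{-89365}} = \frac{1}{i \sqrt{89365}} = - \frac{i \sqrt{89365}}{89365}$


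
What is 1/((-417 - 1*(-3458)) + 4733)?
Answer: 1/7774 ≈ 0.00012863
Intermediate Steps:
1/((-417 - 1*(-3458)) + 4733) = 1/((-417 + 3458) + 4733) = 1/(3041 + 4733) = 1/7774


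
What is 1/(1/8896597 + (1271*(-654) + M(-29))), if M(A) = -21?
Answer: -8896597/7395340739234 ≈ -1.2030e-6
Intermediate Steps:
1/(1/8896597 + (1271*(-654) + M(-29))) = 1/(1/8896597 + (1271*(-654) - 21)) = 1/(1/8896597 + (-831234 - 21)) = 1/(1/8896597 - 831255) = 1/(-7395340739234/8896597) = -8896597/7395340739234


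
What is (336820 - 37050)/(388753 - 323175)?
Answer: 149885/32789 ≈ 4.5712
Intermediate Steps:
(336820 - 37050)/(388753 - 323175) = 299770/65578 = 299770*(1/65578) = 149885/32789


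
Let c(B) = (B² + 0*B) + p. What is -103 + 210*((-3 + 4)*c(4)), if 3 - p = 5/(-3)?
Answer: 4237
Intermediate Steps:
p = 14/3 (p = 3 - 5/(-3) = 3 - 5*(-1)/3 = 3 - 1*(-5/3) = 3 + 5/3 = 14/3 ≈ 4.6667)
c(B) = 14/3 + B² (c(B) = (B² + 0*B) + 14/3 = (B² + 0) + 14/3 = B² + 14/3 = 14/3 + B²)
-103 + 210*((-3 + 4)*c(4)) = -103 + 210*((-3 + 4)*(14/3 + 4²)) = -103 + 210*(1*(14/3 + 16)) = -103 + 210*(1*(62/3)) = -103 + 210*(62/3) = -103 + 4340 = 4237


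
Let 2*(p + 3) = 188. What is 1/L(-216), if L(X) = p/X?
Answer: -216/91 ≈ -2.3736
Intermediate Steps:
p = 91 (p = -3 + (½)*188 = -3 + 94 = 91)
L(X) = 91/X
1/L(-216) = 1/(91/(-216)) = 1/(91*(-1/216)) = 1/(-91/216) = -216/91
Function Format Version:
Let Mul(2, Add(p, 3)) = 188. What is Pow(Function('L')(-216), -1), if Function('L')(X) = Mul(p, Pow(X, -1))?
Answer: Rational(-216, 91) ≈ -2.3736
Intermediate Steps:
p = 91 (p = Add(-3, Mul(Rational(1, 2), 188)) = Add(-3, 94) = 91)
Function('L')(X) = Mul(91, Pow(X, -1))
Pow(Function('L')(-216), -1) = Pow(Mul(91, Pow(-216, -1)), -1) = Pow(Mul(91, Rational(-1, 216)), -1) = Pow(Rational(-91, 216), -1) = Rational(-216, 91)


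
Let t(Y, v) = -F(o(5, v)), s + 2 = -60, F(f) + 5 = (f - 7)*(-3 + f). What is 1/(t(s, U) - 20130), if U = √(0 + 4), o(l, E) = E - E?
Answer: -1/20146 ≈ -4.9638e-5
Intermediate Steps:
o(l, E) = 0
U = 2 (U = √4 = 2)
F(f) = -5 + (-7 + f)*(-3 + f) (F(f) = -5 + (f - 7)*(-3 + f) = -5 + (-7 + f)*(-3 + f))
s = -62 (s = -2 - 60 = -62)
t(Y, v) = -16 (t(Y, v) = -(16 + 0² - 10*0) = -(16 + 0 + 0) = -1*16 = -16)
1/(t(s, U) - 20130) = 1/(-16 - 20130) = 1/(-20146) = -1/20146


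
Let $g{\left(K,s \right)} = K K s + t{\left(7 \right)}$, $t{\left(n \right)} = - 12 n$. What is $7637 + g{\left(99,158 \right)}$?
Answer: $1556111$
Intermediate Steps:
$g{\left(K,s \right)} = -84 + s K^{2}$ ($g{\left(K,s \right)} = K K s - 84 = K^{2} s - 84 = s K^{2} - 84 = -84 + s K^{2}$)
$7637 + g{\left(99,158 \right)} = 7637 - \left(84 - 158 \cdot 99^{2}\right) = 7637 + \left(-84 + 158 \cdot 9801\right) = 7637 + \left(-84 + 1548558\right) = 7637 + 1548474 = 1556111$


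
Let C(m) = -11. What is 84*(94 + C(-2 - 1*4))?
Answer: 6972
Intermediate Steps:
84*(94 + C(-2 - 1*4)) = 84*(94 - 11) = 84*83 = 6972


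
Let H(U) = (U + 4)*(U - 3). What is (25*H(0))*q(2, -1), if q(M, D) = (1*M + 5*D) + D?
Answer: 1200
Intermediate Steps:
q(M, D) = M + 6*D (q(M, D) = (M + 5*D) + D = M + 6*D)
H(U) = (-3 + U)*(4 + U) (H(U) = (4 + U)*(-3 + U) = (-3 + U)*(4 + U))
(25*H(0))*q(2, -1) = (25*(-12 + 0 + 0²))*(2 + 6*(-1)) = (25*(-12 + 0 + 0))*(2 - 6) = (25*(-12))*(-4) = -300*(-4) = 1200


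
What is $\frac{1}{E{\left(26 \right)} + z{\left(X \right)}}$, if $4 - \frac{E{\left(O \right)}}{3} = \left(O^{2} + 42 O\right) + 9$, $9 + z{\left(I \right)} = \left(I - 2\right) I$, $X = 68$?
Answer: $- \frac{1}{840} \approx -0.0011905$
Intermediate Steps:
$z{\left(I \right)} = -9 + I \left(-2 + I\right)$ ($z{\left(I \right)} = -9 + \left(I - 2\right) I = -9 + \left(-2 + I\right) I = -9 + I \left(-2 + I\right)$)
$E{\left(O \right)} = -15 - 126 O - 3 O^{2}$ ($E{\left(O \right)} = 12 - 3 \left(\left(O^{2} + 42 O\right) + 9\right) = 12 - 3 \left(9 + O^{2} + 42 O\right) = 12 - \left(27 + 3 O^{2} + 126 O\right) = -15 - 126 O - 3 O^{2}$)
$\frac{1}{E{\left(26 \right)} + z{\left(X \right)}} = \frac{1}{\left(-15 - 3276 - 3 \cdot 26^{2}\right) - \left(145 - 4624\right)} = \frac{1}{\left(-15 - 3276 - 2028\right) - -4479} = \frac{1}{\left(-15 - 3276 - 2028\right) + 4479} = \frac{1}{-5319 + 4479} = \frac{1}{-840} = - \frac{1}{840}$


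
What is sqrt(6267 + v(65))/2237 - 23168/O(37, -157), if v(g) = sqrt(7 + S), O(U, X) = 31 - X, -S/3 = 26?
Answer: -5792/47 + sqrt(6267 + I*sqrt(71))/2237 ≈ -123.2 + 2.379e-5*I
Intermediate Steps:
S = -78 (S = -3*26 = -78)
v(g) = I*sqrt(71) (v(g) = sqrt(7 - 78) = sqrt(-71) = I*sqrt(71))
sqrt(6267 + v(65))/2237 - 23168/O(37, -157) = sqrt(6267 + I*sqrt(71))/2237 - 23168/(31 - 1*(-157)) = sqrt(6267 + I*sqrt(71))*(1/2237) - 23168/(31 + 157) = sqrt(6267 + I*sqrt(71))/2237 - 23168/188 = sqrt(6267 + I*sqrt(71))/2237 - 23168*1/188 = sqrt(6267 + I*sqrt(71))/2237 - 5792/47 = -5792/47 + sqrt(6267 + I*sqrt(71))/2237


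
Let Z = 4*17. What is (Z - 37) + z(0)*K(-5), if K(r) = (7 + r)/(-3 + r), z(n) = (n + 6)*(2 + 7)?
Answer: 35/2 ≈ 17.500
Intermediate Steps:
Z = 68
z(n) = 54 + 9*n (z(n) = (6 + n)*9 = 54 + 9*n)
K(r) = (7 + r)/(-3 + r)
(Z - 37) + z(0)*K(-5) = (68 - 37) + (54 + 9*0)*((7 - 5)/(-3 - 5)) = 31 + (54 + 0)*(2/(-8)) = 31 + 54*(-⅛*2) = 31 + 54*(-¼) = 31 - 27/2 = 35/2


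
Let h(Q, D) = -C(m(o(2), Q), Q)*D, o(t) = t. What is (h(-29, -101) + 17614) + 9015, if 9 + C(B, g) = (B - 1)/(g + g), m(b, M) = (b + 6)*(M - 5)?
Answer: 1519333/58 ≈ 26195.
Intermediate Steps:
m(b, M) = (-5 + M)*(6 + b) (m(b, M) = (6 + b)*(-5 + M) = (-5 + M)*(6 + b))
C(B, g) = -9 + (-1 + B)/(2*g) (C(B, g) = -9 + (B - 1)/(g + g) = -9 + (-1 + B)/((2*g)) = -9 + (-1 + B)*(1/(2*g)) = -9 + (-1 + B)/(2*g))
h(Q, D) = -D*(-41 - 10*Q)/(2*Q) (h(Q, D) = -(-1 + (-30 - 5*2 + 6*Q + Q*2) - 18*Q)/(2*Q)*D = -(-1 + (-30 - 10 + 6*Q + 2*Q) - 18*Q)/(2*Q)*D = -(-1 + (-40 + 8*Q) - 18*Q)/(2*Q)*D = -(-41 - 10*Q)/(2*Q)*D = -D*(-41 - 10*Q)/(2*Q))
(h(-29, -101) + 17614) + 9015 = ((½)*(-101)*(41 + 10*(-29))/(-29) + 17614) + 9015 = ((½)*(-101)*(-1/29)*(41 - 290) + 17614) + 9015 = ((½)*(-101)*(-1/29)*(-249) + 17614) + 9015 = (-25149/58 + 17614) + 9015 = 996463/58 + 9015 = 1519333/58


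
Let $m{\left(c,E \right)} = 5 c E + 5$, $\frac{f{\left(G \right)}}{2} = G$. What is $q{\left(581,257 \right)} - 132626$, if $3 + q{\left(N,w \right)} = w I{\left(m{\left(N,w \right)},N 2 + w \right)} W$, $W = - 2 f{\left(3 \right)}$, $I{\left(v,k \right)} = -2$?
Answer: $-126461$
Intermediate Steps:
$f{\left(G \right)} = 2 G$
$m{\left(c,E \right)} = 5 + 5 E c$ ($m{\left(c,E \right)} = 5 E c + 5 = 5 + 5 E c$)
$W = -12$ ($W = - 2 \cdot 2 \cdot 3 = \left(-2\right) 6 = -12$)
$q{\left(N,w \right)} = -3 + 24 w$ ($q{\left(N,w \right)} = -3 + w \left(-2\right) \left(-12\right) = -3 + - 2 w \left(-12\right) = -3 + 24 w$)
$q{\left(581,257 \right)} - 132626 = \left(-3 + 24 \cdot 257\right) - 132626 = \left(-3 + 6168\right) - 132626 = 6165 - 132626 = -126461$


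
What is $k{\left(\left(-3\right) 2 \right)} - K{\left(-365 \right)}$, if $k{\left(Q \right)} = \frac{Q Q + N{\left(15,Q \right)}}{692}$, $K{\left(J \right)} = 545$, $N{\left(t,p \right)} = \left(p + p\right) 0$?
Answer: $- \frac{94276}{173} \approx -544.95$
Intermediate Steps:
$N{\left(t,p \right)} = 0$ ($N{\left(t,p \right)} = 2 p 0 = 0$)
$k{\left(Q \right)} = \frac{Q^{2}}{692}$ ($k{\left(Q \right)} = \frac{Q Q + 0}{692} = \left(Q^{2} + 0\right) \frac{1}{692} = Q^{2} \cdot \frac{1}{692} = \frac{Q^{2}}{692}$)
$k{\left(\left(-3\right) 2 \right)} - K{\left(-365 \right)} = \frac{\left(\left(-3\right) 2\right)^{2}}{692} - 545 = \frac{\left(-6\right)^{2}}{692} - 545 = \frac{1}{692} \cdot 36 - 545 = \frac{9}{173} - 545 = - \frac{94276}{173}$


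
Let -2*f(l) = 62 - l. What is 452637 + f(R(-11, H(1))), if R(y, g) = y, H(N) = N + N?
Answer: 905201/2 ≈ 4.5260e+5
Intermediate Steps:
H(N) = 2*N
f(l) = -31 + l/2 (f(l) = -(62 - l)/2 = -31 + l/2)
452637 + f(R(-11, H(1))) = 452637 + (-31 + (½)*(-11)) = 452637 + (-31 - 11/2) = 452637 - 73/2 = 905201/2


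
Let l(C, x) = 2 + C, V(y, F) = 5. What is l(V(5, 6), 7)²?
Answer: 49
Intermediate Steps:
l(V(5, 6), 7)² = (2 + 5)² = 7² = 49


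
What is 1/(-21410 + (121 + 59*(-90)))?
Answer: -1/26599 ≈ -3.7595e-5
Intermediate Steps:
1/(-21410 + (121 + 59*(-90))) = 1/(-21410 + (121 - 5310)) = 1/(-21410 - 5189) = 1/(-26599) = -1/26599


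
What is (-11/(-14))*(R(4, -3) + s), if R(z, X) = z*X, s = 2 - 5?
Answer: -165/14 ≈ -11.786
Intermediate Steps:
s = -3
R(z, X) = X*z
(-11/(-14))*(R(4, -3) + s) = (-11/(-14))*(-3*4 - 3) = (-11*(-1/14))*(-12 - 3) = (11/14)*(-15) = -165/14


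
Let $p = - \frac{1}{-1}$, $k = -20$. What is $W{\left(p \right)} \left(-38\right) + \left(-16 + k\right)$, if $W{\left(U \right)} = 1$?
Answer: $-74$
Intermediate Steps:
$p = 1$ ($p = \left(-1\right) \left(-1\right) = 1$)
$W{\left(p \right)} \left(-38\right) + \left(-16 + k\right) = 1 \left(-38\right) - 36 = -38 - 36 = -74$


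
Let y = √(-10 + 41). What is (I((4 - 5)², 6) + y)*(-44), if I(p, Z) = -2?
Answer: 88 - 44*√31 ≈ -156.98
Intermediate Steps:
y = √31 ≈ 5.5678
(I((4 - 5)², 6) + y)*(-44) = (-2 + √31)*(-44) = 88 - 44*√31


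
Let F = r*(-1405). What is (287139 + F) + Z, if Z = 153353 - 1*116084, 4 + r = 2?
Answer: 327218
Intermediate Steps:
r = -2 (r = -4 + 2 = -2)
Z = 37269 (Z = 153353 - 116084 = 37269)
F = 2810 (F = -2*(-1405) = 2810)
(287139 + F) + Z = (287139 + 2810) + 37269 = 289949 + 37269 = 327218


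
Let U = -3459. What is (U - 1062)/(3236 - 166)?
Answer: -4521/3070 ≈ -1.4726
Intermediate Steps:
(U - 1062)/(3236 - 166) = (-3459 - 1062)/(3236 - 166) = -4521/3070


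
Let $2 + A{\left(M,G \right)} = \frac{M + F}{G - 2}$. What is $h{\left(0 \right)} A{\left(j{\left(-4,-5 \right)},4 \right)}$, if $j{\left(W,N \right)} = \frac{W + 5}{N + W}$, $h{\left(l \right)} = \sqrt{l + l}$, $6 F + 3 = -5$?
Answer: $0$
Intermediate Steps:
$F = - \frac{4}{3}$ ($F = - \frac{1}{2} + \frac{1}{6} \left(-5\right) = - \frac{1}{2} - \frac{5}{6} = - \frac{4}{3} \approx -1.3333$)
$h{\left(l \right)} = \sqrt{2} \sqrt{l}$ ($h{\left(l \right)} = \sqrt{2 l} = \sqrt{2} \sqrt{l}$)
$j{\left(W,N \right)} = \frac{5 + W}{N + W}$
$A{\left(M,G \right)} = -2 + \frac{- \frac{4}{3} + M}{-2 + G}$ ($A{\left(M,G \right)} = -2 + \frac{M - \frac{4}{3}}{G - 2} = -2 + \frac{- \frac{4}{3} + M}{-2 + G}$)
$h{\left(0 \right)} A{\left(j{\left(-4,-5 \right)},4 \right)} = \sqrt{2} \sqrt{0} \frac{\frac{8}{3} + \frac{5 - 4}{-5 - 4} - 8}{-2 + 4} = \sqrt{2} \cdot 0 \frac{\frac{8}{3} + \frac{1}{-9} \cdot 1 - 8}{2} = 0 \frac{\frac{8}{3} - \frac{1}{9} - 8}{2} = 0 \cdot \frac{1}{2} \left(- \frac{49}{9}\right) = 0 \left(- \frac{49}{18}\right) = 0$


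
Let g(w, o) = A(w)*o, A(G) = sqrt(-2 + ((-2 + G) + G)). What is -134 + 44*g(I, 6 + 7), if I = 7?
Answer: -134 + 572*sqrt(10) ≈ 1674.8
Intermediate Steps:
A(G) = sqrt(-4 + 2*G) (A(G) = sqrt(-2 + (-2 + 2*G)) = sqrt(-4 + 2*G))
g(w, o) = o*sqrt(-4 + 2*w) (g(w, o) = sqrt(-4 + 2*w)*o = o*sqrt(-4 + 2*w))
-134 + 44*g(I, 6 + 7) = -134 + 44*((6 + 7)*sqrt(-4 + 2*7)) = -134 + 44*(13*sqrt(-4 + 14)) = -134 + 44*(13*sqrt(10)) = -134 + 572*sqrt(10)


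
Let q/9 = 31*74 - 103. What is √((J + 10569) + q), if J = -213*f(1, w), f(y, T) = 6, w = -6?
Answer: √29010 ≈ 170.32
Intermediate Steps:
J = -1278 (J = -213*6 = -1278)
q = 19719 (q = 9*(31*74 - 103) = 9*(2294 - 103) = 9*2191 = 19719)
√((J + 10569) + q) = √((-1278 + 10569) + 19719) = √(9291 + 19719) = √29010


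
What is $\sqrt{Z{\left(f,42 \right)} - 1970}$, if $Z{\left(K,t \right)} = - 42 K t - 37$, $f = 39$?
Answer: $3 i \sqrt{7867} \approx 266.09 i$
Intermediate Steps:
$Z{\left(K,t \right)} = -37 - 42 K t$ ($Z{\left(K,t \right)} = - 42 K t - 37 = -37 - 42 K t$)
$\sqrt{Z{\left(f,42 \right)} - 1970} = \sqrt{\left(-37 - 1638 \cdot 42\right) - 1970} = \sqrt{\left(-37 - 68796\right) - 1970} = \sqrt{-68833 - 1970} = \sqrt{-70803} = 3 i \sqrt{7867}$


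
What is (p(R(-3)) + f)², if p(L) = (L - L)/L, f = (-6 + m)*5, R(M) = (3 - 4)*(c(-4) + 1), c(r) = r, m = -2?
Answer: 1600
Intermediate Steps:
R(M) = 3 (R(M) = (3 - 4)*(-4 + 1) = -1*(-3) = 3)
f = -40 (f = (-6 - 2)*5 = -8*5 = -40)
p(L) = 0 (p(L) = 0/L = 0)
(p(R(-3)) + f)² = (0 - 40)² = (-40)² = 1600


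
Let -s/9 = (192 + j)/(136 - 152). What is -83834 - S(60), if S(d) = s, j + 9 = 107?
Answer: -671977/8 ≈ -83997.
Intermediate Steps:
j = 98 (j = -9 + 107 = 98)
s = 1305/8 (s = -9*(192 + 98)/(136 - 152) = -2610/(-16) = -2610*(-1)/16 = -9*(-145/8) = 1305/8 ≈ 163.13)
S(d) = 1305/8
-83834 - S(60) = -83834 - 1*1305/8 = -83834 - 1305/8 = -671977/8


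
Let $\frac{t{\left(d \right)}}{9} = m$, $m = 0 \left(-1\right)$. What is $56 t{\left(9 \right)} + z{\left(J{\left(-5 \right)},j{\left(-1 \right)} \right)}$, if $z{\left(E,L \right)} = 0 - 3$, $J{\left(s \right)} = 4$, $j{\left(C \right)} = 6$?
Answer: $-3$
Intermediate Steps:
$m = 0$
$t{\left(d \right)} = 0$ ($t{\left(d \right)} = 9 \cdot 0 = 0$)
$z{\left(E,L \right)} = -3$
$56 t{\left(9 \right)} + z{\left(J{\left(-5 \right)},j{\left(-1 \right)} \right)} = 56 \cdot 0 - 3 = 0 - 3 = -3$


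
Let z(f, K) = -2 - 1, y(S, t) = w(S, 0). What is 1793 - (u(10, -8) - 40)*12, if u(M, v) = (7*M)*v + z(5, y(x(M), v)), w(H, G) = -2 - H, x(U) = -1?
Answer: 9029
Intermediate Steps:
y(S, t) = -2 - S
z(f, K) = -3
u(M, v) = -3 + 7*M*v (u(M, v) = (7*M)*v - 3 = 7*M*v - 3 = -3 + 7*M*v)
1793 - (u(10, -8) - 40)*12 = 1793 - ((-3 + 7*10*(-8)) - 40)*12 = 1793 - ((-3 - 560) - 40)*12 = 1793 - (-563 - 40)*12 = 1793 - (-603)*12 = 1793 - 1*(-7236) = 1793 + 7236 = 9029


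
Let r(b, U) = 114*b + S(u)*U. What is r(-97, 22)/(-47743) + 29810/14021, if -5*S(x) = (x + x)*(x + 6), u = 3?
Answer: 7907972188/3347023015 ≈ 2.3627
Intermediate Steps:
S(x) = -2*x*(6 + x)/5 (S(x) = -(x + x)*(x + 6)/5 = -2*x*(6 + x)/5)
r(b, U) = 114*b - 54*U/5 (r(b, U) = 114*b + (-⅖*3*(6 + 3))*U = 114*b + (-⅖*3*9)*U = 114*b - 54*U/5)
r(-97, 22)/(-47743) + 29810/14021 = (114*(-97) - 54/5*22)/(-47743) + 29810/14021 = (-11058 - 1188/5)*(-1/47743) + 29810*(1/14021) = -56478/5*(-1/47743) + 29810/14021 = 56478/238715 + 29810/14021 = 7907972188/3347023015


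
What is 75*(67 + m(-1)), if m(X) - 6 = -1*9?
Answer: 4800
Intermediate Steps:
m(X) = -3 (m(X) = 6 - 1*9 = 6 - 9 = -3)
75*(67 + m(-1)) = 75*(67 - 3) = 75*64 = 4800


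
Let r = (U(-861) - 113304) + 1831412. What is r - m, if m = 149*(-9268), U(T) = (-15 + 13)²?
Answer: 3099044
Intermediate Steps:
U(T) = 4 (U(T) = (-2)² = 4)
r = 1718112 (r = (4 - 113304) + 1831412 = -113300 + 1831412 = 1718112)
m = -1380932
r - m = 1718112 - 1*(-1380932) = 1718112 + 1380932 = 3099044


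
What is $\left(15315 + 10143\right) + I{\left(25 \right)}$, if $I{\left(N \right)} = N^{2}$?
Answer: $26083$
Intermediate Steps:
$\left(15315 + 10143\right) + I{\left(25 \right)} = \left(15315 + 10143\right) + 25^{2} = 25458 + 625 = 26083$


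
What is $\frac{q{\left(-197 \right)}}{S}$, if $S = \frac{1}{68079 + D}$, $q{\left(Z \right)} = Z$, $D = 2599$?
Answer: $-13923566$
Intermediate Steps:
$S = \frac{1}{70678}$ ($S = \frac{1}{68079 + 2599} = \frac{1}{70678} \approx 1.4149 \cdot 10^{-5}$)
$\frac{q{\left(-197 \right)}}{S} = - 197 \frac{1}{\frac{1}{70678}} = \left(-197\right) 70678 = -13923566$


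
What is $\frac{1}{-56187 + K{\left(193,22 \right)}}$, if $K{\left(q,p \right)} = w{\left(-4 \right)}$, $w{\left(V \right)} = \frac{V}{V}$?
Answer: $- \frac{1}{56186} \approx -1.7798 \cdot 10^{-5}$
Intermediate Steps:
$w{\left(V \right)} = 1$
$K{\left(q,p \right)} = 1$
$\frac{1}{-56187 + K{\left(193,22 \right)}} = \frac{1}{-56187 + 1} = \frac{1}{-56186} = - \frac{1}{56186}$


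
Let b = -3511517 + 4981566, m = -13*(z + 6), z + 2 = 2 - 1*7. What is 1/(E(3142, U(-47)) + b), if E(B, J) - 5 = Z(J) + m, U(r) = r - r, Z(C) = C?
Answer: 1/1470067 ≈ 6.8024e-7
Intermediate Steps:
z = -7 (z = -2 + (2 - 1*7) = -2 + (2 - 7) = -2 - 5 = -7)
m = 13 (m = -13*(-7 + 6) = -13*(-1) = 13)
b = 1470049
U(r) = 0
E(B, J) = 18 + J (E(B, J) = 5 + (J + 13) = 5 + (13 + J) = 18 + J)
1/(E(3142, U(-47)) + b) = 1/((18 + 0) + 1470049) = 1/(18 + 1470049) = 1/1470067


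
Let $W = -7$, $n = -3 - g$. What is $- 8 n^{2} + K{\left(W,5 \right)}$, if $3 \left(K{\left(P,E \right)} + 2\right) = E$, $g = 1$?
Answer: $- \frac{385}{3} \approx -128.33$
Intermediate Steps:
$n = -4$ ($n = -3 - 1 = -4$)
$K{\left(P,E \right)} = -2 + \frac{E}{3}$
$- 8 n^{2} + K{\left(W,5 \right)} = - 8 \left(-4\right)^{2} + \left(-2 + \frac{1}{3} \cdot 5\right) = \left(-8\right) 16 + \left(-2 + \frac{5}{3}\right) = -128 - \frac{1}{3} = - \frac{385}{3}$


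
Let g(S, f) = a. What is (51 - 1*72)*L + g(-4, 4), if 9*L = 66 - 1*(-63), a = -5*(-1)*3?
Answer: -286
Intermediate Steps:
a = 15 (a = 5*3 = 15)
g(S, f) = 15
L = 43/3 (L = (66 - 1*(-63))/9 = (66 + 63)/9 = (⅑)*129 = 43/3 ≈ 14.333)
(51 - 1*72)*L + g(-4, 4) = (51 - 1*72)*(43/3) + 15 = (51 - 72)*(43/3) + 15 = -21*43/3 + 15 = -301 + 15 = -286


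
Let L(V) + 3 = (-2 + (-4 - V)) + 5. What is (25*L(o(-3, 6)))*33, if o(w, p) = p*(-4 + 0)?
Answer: 16500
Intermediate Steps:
o(w, p) = -4*p (o(w, p) = p*(-4) = -4*p)
L(V) = -4 - V (L(V) = -3 + ((-2 + (-4 - V)) + 5) = -3 + ((-6 - V) + 5) = -3 + (-1 - V) = -4 - V)
(25*L(o(-3, 6)))*33 = (25*(-4 - (-4)*6))*33 = (25*(-4 - 1*(-24)))*33 = (25*(-4 + 24))*33 = (25*20)*33 = 500*33 = 16500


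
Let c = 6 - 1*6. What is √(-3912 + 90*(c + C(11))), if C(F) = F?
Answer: I*√2922 ≈ 54.056*I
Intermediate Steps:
c = 0 (c = 6 - 6 = 0)
√(-3912 + 90*(c + C(11))) = √(-3912 + 90*(0 + 11)) = √(-3912 + 90*11) = √(-3912 + 990) = √(-2922) = I*√2922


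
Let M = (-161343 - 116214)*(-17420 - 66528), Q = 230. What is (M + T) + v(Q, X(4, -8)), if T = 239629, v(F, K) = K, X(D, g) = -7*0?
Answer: 23300594665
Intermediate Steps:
X(D, g) = 0
M = 23300355036 (M = -277557*(-83948) = 23300355036)
(M + T) + v(Q, X(4, -8)) = (23300355036 + 239629) + 0 = 23300594665 + 0 = 23300594665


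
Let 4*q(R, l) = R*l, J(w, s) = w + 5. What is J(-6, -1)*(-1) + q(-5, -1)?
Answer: 9/4 ≈ 2.2500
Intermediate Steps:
J(w, s) = 5 + w
q(R, l) = R*l/4 (q(R, l) = (R*l)/4 = R*l/4)
J(-6, -1)*(-1) + q(-5, -1) = (5 - 6)*(-1) + (1/4)*(-5)*(-1) = -1*(-1) + 5/4 = 1 + 5/4 = 9/4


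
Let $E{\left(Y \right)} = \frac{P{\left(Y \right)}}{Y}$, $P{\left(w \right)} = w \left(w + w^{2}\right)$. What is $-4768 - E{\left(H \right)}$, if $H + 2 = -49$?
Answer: $-7318$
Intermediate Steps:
$H = -51$ ($H = -2 - 49 = -51$)
$E{\left(Y \right)} = Y \left(1 + Y\right)$ ($E{\left(Y \right)} = \frac{Y^{2} \left(1 + Y\right)}{Y} = Y \left(1 + Y\right)$)
$-4768 - E{\left(H \right)} = -4768 - - 51 \left(1 - 51\right) = -4768 - \left(-51\right) \left(-50\right) = -4768 - 2550 = -7318$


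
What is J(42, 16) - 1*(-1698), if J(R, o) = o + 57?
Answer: 1771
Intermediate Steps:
J(R, o) = 57 + o
J(42, 16) - 1*(-1698) = (57 + 16) - 1*(-1698) = 73 + 1698 = 1771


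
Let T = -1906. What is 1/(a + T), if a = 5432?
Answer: 1/3526 ≈ 0.00028361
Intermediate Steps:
1/(a + T) = 1/(5432 - 1906) = 1/3526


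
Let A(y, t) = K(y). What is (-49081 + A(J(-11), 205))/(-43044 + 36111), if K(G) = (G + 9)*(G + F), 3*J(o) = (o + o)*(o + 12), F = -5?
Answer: 441914/62397 ≈ 7.0823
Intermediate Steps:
J(o) = 2*o*(12 + o)/3 (J(o) = ((o + o)*(o + 12))/3 = ((2*o)*(12 + o))/3 = (2*o*(12 + o))/3 = 2*o*(12 + o)/3)
K(G) = (-5 + G)*(9 + G) (K(G) = (G + 9)*(G - 5) = (9 + G)*(-5 + G) = (-5 + G)*(9 + G))
A(y, t) = -45 + y**2 + 4*y
(-49081 + A(J(-11), 205))/(-43044 + 36111) = (-49081 + (-45 + ((2/3)*(-11)*(12 - 11))**2 + 4*((2/3)*(-11)*(12 - 11))))/(-43044 + 36111) = (-49081 + (-45 + ((2/3)*(-11)*1)**2 + 4*((2/3)*(-11)*1)))/(-6933) = (-49081 + (-45 + (-22/3)**2 + 4*(-22/3)))*(-1/6933) = (-49081 + (-45 + 484/9 - 88/3))*(-1/6933) = (-49081 - 185/9)*(-1/6933) = -441914/9*(-1/6933) = 441914/62397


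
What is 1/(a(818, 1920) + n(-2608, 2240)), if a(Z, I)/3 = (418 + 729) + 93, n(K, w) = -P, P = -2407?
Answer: 1/6127 ≈ 0.00016321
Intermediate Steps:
n(K, w) = 2407 (n(K, w) = -1*(-2407) = 2407)
a(Z, I) = 3720 (a(Z, I) = 3*((418 + 729) + 93) = 3*(1147 + 93) = 3*1240 = 3720)
1/(a(818, 1920) + n(-2608, 2240)) = 1/(3720 + 2407) = 1/6127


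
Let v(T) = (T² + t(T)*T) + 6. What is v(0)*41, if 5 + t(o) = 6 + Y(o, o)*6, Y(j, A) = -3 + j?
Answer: 246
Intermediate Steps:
t(o) = -17 + 6*o (t(o) = -5 + (6 + (-3 + o)*6) = -5 + (6 + (-18 + 6*o)) = -5 + (-12 + 6*o) = -17 + 6*o)
v(T) = 6 + T² + T*(-17 + 6*T) (v(T) = (T² + (-17 + 6*T)*T) + 6 = (T² + T*(-17 + 6*T)) + 6 = 6 + T² + T*(-17 + 6*T))
v(0)*41 = (6 - 17*0 + 7*0²)*41 = (6 + 0 + 7*0)*41 = (6 + 0 + 0)*41 = 6*41 = 246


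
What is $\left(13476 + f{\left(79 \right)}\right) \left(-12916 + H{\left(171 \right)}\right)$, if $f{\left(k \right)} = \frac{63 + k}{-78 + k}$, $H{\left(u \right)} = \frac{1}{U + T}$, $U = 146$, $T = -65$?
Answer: $- \frac{14247083510}{81} \approx -1.7589 \cdot 10^{8}$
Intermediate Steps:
$H{\left(u \right)} = \frac{1}{81}$ ($H{\left(u \right)} = \frac{1}{146 - 65} = \frac{1}{81}$)
$f{\left(k \right)} = \frac{63 + k}{-78 + k}$
$\left(13476 + f{\left(79 \right)}\right) \left(-12916 + H{\left(171 \right)}\right) = \left(13476 + \frac{63 + 79}{-78 + 79}\right) \left(-12916 + \frac{1}{81}\right) = \left(13476 + 1^{-1} \cdot 142\right) \left(- \frac{1046195}{81}\right) = \left(13476 + 1 \cdot 142\right) \left(- \frac{1046195}{81}\right) = \left(13476 + 142\right) \left(- \frac{1046195}{81}\right) = 13618 \left(- \frac{1046195}{81}\right) = - \frac{14247083510}{81}$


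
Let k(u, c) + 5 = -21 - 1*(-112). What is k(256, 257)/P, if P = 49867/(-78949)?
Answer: -6789614/49867 ≈ -136.15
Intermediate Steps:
k(u, c) = 86 (k(u, c) = -5 + (-21 - 1*(-112)) = -5 + (-21 + 112) = -5 + 91 = 86)
P = -49867/78949 (P = 49867*(-1/78949) = -49867/78949 ≈ -0.63164)
k(256, 257)/P = 86/(-49867/78949) = 86*(-78949/49867) = -6789614/49867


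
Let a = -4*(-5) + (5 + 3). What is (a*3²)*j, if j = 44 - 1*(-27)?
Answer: 17892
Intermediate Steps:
j = 71 (j = 44 + 27 = 71)
a = 28 (a = 20 + 8 = 28)
(a*3²)*j = (28*3²)*71 = (28*9)*71 = 252*71 = 17892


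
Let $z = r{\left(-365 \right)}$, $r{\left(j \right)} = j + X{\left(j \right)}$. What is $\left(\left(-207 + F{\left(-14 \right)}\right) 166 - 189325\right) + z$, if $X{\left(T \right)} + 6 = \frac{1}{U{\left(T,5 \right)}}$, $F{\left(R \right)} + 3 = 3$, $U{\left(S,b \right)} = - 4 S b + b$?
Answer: $- \frac{1636743689}{7305} \approx -2.2406 \cdot 10^{5}$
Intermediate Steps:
$U{\left(S,b \right)} = b - 4 S b$ ($U{\left(S,b \right)} = - 4 S b + b = b - 4 S b$)
$F{\left(R \right)} = 0$ ($F{\left(R \right)} = -3 + 3 = 0$)
$X{\left(T \right)} = -6 + \frac{1}{5 - 20 T}$ ($X{\left(T \right)} = -6 + \frac{1}{5 \left(1 - 4 T\right)} = -6 + \frac{1}{5 - 20 T}$)
$r{\left(j \right)} = j + \frac{29 - 120 j}{5 \left(-1 + 4 j\right)}$
$z = - \frac{2710154}{7305}$ ($z = \frac{29 - -45625 + 20 \left(-365\right)^{2}}{5 \left(-1 + 4 \left(-365\right)\right)} = \frac{29 + 45625 + 20 \cdot 133225}{5 \left(-1 - 1460\right)} = \frac{29 + 45625 + 2664500}{5 \left(-1461\right)} = \frac{1}{5} \left(- \frac{1}{1461}\right) 2710154 = - \frac{2710154}{7305} \approx -371.0$)
$\left(\left(-207 + F{\left(-14 \right)}\right) 166 - 189325\right) + z = \left(\left(-207 + 0\right) 166 - 189325\right) - \frac{2710154}{7305} = \left(\left(-207\right) 166 - 189325\right) - \frac{2710154}{7305} = \left(-34362 - 189325\right) - \frac{2710154}{7305} = -223687 - \frac{2710154}{7305} = - \frac{1636743689}{7305}$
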